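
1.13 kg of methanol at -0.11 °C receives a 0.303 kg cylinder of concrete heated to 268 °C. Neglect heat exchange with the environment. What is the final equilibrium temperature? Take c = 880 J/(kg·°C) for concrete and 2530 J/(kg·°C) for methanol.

T_f is the heat-capacity-weighted average of the initial temperatures:
T_f = (266.64×268 + 2858.9×(-0.11)) / (266.64 + 2858.9)
    = 71145 / 3125.5 ≈ 22.76 °C

T_f ≈ 22.8 °C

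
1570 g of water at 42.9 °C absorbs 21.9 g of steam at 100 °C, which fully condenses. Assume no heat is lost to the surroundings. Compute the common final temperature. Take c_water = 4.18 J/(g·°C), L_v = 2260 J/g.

Conservation of energy gives ΣQ = 0:
latent heat released on condensation: 21.9×2260 = 49494
  condensate cools 100→T: 21.9×4.18×(T − 100) = 91.54(T − 100)
  water warms: 1570×4.18×(T − 42.9) = 6562.6(T − 42.9)
6654.1 T = 49494 + 9154.2 + 281536 = 340184
T ≈ 51.12 °C, under the boiling point, so the assumption holds.

T_f ≈ 51.1 °C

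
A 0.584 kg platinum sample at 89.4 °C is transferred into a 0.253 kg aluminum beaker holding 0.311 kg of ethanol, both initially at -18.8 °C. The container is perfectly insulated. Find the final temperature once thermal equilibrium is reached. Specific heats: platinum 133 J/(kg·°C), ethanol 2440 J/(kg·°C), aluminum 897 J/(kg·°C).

T_f is the heat-capacity-weighted average of the initial temperatures:
T_f = (77.67·89.4 + 758.84·(-18.8) + 226.94·(-18.8)) / (77.67 + 758.84 + 226.94)
    = -11589 / 1063.5 ≈ -10.90 °C

T_f ≈ -10.9 °C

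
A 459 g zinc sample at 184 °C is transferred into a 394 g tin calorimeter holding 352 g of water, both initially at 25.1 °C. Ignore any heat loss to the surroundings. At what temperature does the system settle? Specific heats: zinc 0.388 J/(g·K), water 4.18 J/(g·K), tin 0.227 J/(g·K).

T_f is the heat-capacity-weighted average of the initial temperatures:
T_f = (178.09×184 + 1471.4×25.1 + 89.44×25.1) / (178.09 + 1471.4 + 89.44)
    = 71945 / 1738.9 ≈ 41.37 °C

T_f ≈ 41.4 °C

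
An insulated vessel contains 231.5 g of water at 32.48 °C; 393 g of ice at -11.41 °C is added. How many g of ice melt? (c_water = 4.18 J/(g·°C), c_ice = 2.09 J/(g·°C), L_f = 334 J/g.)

m_melted ≈ 66 g

Cooling the water to 0 °C releases 231.5·4.18·32.48 = 31430 J.
Of that, 393·2.09·11.41 = 9371.8 J goes to bring the ice to 0 °C, leaving 22058 J.
Fully melting the ice requires m_ice L_f = 393·334 = 131262 J.
That's not enough to melt it all — equilibrium is at 0 °C with ice remaining.
m_melt = 22058 / L_f = 66.04 g.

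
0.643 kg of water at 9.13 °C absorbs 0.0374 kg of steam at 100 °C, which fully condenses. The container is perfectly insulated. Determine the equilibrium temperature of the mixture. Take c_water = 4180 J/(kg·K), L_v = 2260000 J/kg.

Taking heat into each body as positive, Σ m c ΔT = 0:
steam→water at 100 °C releases m L_v = 0.0374×2260000 = 84524; condensate cools 100→T: 0.0374×4180×(T − 100) = 156.33(T − 100); water warms: 0.643×4180×(T − 9.13) = 2687.7(T − 9.13)
2844.1 T = 84524 + 15633 + 24539 = 124696
T ≈ 43.84 °C — below 100 °C, confirming all the steam condensed.

T_f ≈ 43.8 °C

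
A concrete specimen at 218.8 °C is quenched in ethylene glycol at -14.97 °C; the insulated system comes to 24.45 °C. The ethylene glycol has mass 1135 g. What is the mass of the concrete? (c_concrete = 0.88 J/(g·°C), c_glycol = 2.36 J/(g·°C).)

Taking heat into each body as positive, Σ m c ΔT = 0:
m·0.88·(24.45 − 218.8) + 1135·2.36·(24.45 − (-14.97)) = 0
-171.03 m = -105590
m = -105590/-171.03 ≈ 617.4 g

m ≈ 617 g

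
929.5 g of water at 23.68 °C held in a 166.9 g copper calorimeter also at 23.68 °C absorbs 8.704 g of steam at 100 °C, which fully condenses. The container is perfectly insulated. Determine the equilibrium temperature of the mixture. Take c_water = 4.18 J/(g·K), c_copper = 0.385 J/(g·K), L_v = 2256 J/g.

Energy balance with sensible and latent terms:
condense steam: −8.704·2256 = −19636; condensed water 100 °C→T: 36.38(T − 100); water warms: 929.5·4.18·(T − 23.68) = 3885.3(T − 23.68); copper cup: 166.9·0.385·(T − 23.68) = 64.26(T − 23.68)
3985.9 T = 19636 + 3638.3 + 93526 = 116800
T ≈ 29.30 °C (< 100 °C, so full condensation is consistent).

T_f ≈ 29.3 °C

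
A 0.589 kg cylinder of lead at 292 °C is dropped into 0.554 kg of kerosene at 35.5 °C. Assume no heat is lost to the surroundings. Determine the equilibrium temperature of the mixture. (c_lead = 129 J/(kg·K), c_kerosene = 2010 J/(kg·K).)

Heat gained plus heat lost sum to zero:
0.589*129*(T − 292) + 0.554*2010*(T − 35.5) = 0
75.98(T − 292) + 1113.5(T − 35.5) = 0
(75.98 + 1113.5) T = 75.98*292 + 1113.5*35.5
T = 61717/1189.5 ≈ 51.88 °C

T_f ≈ 51.9 °C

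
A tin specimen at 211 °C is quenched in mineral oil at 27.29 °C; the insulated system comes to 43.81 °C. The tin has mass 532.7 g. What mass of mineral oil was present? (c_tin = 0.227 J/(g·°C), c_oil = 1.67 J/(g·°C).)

m ≈ 733 g

Heat lost by the tin = heat gained by the oil:
532.7×0.227×(211 − 43.81) = m×1.67×(43.81 − 27.29)
27.59 m = 20217  ⇒  m ≈ 732.8 g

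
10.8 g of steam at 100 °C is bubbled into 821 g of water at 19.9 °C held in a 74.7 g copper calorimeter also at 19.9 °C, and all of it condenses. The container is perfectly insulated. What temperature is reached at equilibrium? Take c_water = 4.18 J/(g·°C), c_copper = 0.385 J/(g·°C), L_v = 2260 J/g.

Let T be the final temperature. ΣQ_i = 0:
latent heat released on condensation: 10.8·2260 = 24408; condensed water 100 °C→T: 45.14(T − 100); water warms: 821·4.18·(T − 19.9) = 3431.8(T − 19.9); cup: 28.76(T − 19.9)
3505.7 T = 24408 + 4514.4 + 68865 = 97787
T ≈ 27.89 °C, under the boiling point, so the assumption holds.

T_f ≈ 27.9 °C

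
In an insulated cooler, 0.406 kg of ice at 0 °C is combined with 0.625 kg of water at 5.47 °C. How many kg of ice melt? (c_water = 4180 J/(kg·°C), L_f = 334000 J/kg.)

m_melted ≈ 0.0428 kg

Heat available from the water dropping to 0 °C: 0.625·4180·5.47 = 14290 J.
Melting all 0.406 kg of ice would need 0.406·334000 = 135604 J.
That's not enough to melt it all — equilibrium is at 0 °C with ice remaining.
m_melted·334000 = 14290  ⇒  m_melted ≈ 0.04279 kg.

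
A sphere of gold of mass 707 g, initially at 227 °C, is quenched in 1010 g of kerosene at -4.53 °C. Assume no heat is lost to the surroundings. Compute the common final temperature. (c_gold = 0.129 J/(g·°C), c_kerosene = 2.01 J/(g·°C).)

T_f ≈ 5.4 °C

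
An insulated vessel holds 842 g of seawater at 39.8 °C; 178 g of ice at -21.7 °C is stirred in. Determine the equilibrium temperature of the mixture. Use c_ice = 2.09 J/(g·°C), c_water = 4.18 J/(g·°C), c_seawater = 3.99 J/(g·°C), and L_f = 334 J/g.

T_f ≈ 16.1 °C

Let T be the final temperature. ΣQ_i = 0:
ice -21.7→0 °C: 178×2.09×21.7 = 8072.8; fusion: m_ice L_f = 178×334 = 59452; meltwater 0→T: 178×4.18×T = 744.04 T; seawater: 3359.6(T − 39.8)
4103.6 T = 133711 − 67525 = 66186
T ≈ 16.13 °C (positive, so assuming full melt was valid).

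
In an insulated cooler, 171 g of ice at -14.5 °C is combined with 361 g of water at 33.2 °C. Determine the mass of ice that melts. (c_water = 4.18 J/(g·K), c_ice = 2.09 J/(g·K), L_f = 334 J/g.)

m_melted ≈ 134 g

Water can give up m c ΔT = 361×4.18×33.2 = 50098 J before reaching 0 °C.
Of that, 171×2.09×14.5 = 5182.2 J goes to bring the ice to 0 °C, leaving 44916 J.
To melt every bit of ice: 171×334 = 57114 J.
That's not enough to melt it all — equilibrium is at 0 °C with ice remaining.
m_melted×334 = 44916  ⇒  m_melted ≈ 134.5 g.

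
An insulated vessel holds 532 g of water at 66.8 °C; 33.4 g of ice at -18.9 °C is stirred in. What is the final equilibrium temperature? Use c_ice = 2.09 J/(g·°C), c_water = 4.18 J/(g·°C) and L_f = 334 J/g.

Conservation of energy gives ΣQ = 0:
ice -18.9→0 °C: 33.4·2.09·18.9 = 1319.3
  latent heat to melt: 33.4·334 = 11156
  warm the meltwater: 139.61 T
  water cools: 532·4.18·(T − 66.8) = 2223.8(T − 66.8)
2363.4 T = 148547 − 12475 = 136072
T ≈ 57.58 °C (positive, so assuming full melt was valid).

T_f ≈ 57.6 °C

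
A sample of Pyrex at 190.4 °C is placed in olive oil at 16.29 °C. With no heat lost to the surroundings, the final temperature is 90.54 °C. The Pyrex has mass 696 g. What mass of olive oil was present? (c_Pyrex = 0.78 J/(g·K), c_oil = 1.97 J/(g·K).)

Net heat exchanged in the isolated system is zero:
696·0.78·(90.54 − 190.4) + m·1.97·(90.54 − 16.29) = 0
146.27 m = 54212
m = 54212/146.27 ≈ 370.6 g

m ≈ 371 g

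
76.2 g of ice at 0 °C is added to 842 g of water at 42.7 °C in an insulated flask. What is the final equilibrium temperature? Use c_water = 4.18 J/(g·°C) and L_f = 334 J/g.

T_f ≈ 32.5 °C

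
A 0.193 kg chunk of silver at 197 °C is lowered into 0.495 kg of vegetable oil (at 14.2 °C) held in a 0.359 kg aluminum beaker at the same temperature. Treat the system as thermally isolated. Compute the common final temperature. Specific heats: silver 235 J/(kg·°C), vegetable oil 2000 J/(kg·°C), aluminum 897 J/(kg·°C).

T_f ≈ 20.3 °C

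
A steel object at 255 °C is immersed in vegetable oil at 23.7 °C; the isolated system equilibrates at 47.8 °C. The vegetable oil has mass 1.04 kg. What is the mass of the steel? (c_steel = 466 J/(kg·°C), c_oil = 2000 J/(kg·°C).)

m ≈ 0.519 kg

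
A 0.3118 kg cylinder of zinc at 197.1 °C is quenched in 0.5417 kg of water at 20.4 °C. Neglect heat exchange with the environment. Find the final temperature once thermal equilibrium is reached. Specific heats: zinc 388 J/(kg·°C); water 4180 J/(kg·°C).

T_f ≈ 29.4 °C

Set heat shed by the hot body equal to heat absorbed by the cold body:
0.3118*388*(197.1 − T) = 0.5417*4180*(T − 20.4)
120.98(197.1 − T) = 2264.3(T − 20.4)
2385.3 T = 70037  ⇒  T ≈ 29.36 °C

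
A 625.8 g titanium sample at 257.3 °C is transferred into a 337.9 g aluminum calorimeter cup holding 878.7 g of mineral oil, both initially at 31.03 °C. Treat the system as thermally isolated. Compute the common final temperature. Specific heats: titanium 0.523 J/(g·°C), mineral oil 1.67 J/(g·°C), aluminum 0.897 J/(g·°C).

T_f ≈ 66.3 °C

Setting the total heat transfer to zero:
625.8×0.523×(T − 257.3) + 878.7×1.67×(T − 31.03) + 337.9×0.897×(T − 31.03) = 0
327.29(T − 257.3) + 1467.4(T − 31.03) + 303.1(T − 31.03) = 0
(327.29 + 1467.4 + 303.1) T = 327.29×257.3 + 1467.4×31.03 + 303.1×31.03
T = 139152/2097.8 ≈ 66.33 °C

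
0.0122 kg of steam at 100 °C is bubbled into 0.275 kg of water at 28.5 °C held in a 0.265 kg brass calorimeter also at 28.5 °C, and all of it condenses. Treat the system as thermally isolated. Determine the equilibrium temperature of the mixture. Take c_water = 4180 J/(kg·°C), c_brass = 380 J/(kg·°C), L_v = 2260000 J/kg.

Setting the total heat transfer to zero:
latent heat released on condensation: 0.0122·2260000 = 27572; condensed water 100 °C→T: 51(T − 100); original water: 1149.5(T − 28.5); cup: 100.7(T − 28.5)
1301.2 T = 27572 + 5099.6 + 35631 = 68302
T ≈ 52.49 °C (< 100 °C, so full condensation is consistent).

T_f ≈ 52.5 °C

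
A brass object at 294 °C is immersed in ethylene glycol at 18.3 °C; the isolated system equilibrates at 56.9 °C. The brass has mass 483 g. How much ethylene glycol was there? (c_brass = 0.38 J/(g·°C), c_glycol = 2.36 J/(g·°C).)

m ≈ 478 g

Taking heat into each body as positive, Σ m c ΔT = 0:
483·0.38·(56.9 − 294) + m·2.36·(56.9 − 18.3) = 0
91.1 m = 43517
m = 43517/91.1 ≈ 477.7 g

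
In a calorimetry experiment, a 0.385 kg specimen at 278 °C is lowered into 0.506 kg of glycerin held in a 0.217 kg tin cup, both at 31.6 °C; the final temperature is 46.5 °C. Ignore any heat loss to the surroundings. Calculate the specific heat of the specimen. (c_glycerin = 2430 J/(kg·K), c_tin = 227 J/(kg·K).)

Net heat exchanged in the isolated system is zero:
0.385×c×(46.5 − 278) + 0.506×2430×(46.5 − 31.6) + 0.217×227×(46.5 − 31.6) = 0
-89.13 c = -19055
c = -19055/-89.13 ≈ 213.8 J/(kg·K)

c ≈ 214 J/(kg·K)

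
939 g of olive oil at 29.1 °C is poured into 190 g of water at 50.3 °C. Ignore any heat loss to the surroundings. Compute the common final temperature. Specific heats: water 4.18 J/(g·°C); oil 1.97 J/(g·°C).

T_f ≈ 35.5 °C

Net heat exchanged in the isolated system is zero:
190*4.18*(T − 50.3) + 939*1.97*(T − 29.1) = 0
794.2(T − 50.3) + 1849.8(T − 29.1) = 0
(794.2 + 1849.8) T = 794.2*50.3 + 1849.8*29.1
T = 93778 / 2644 = 35.5 °C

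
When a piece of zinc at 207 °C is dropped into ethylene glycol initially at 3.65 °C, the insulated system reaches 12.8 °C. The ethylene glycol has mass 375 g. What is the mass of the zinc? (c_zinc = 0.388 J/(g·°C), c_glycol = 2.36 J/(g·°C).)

Heat gained plus heat lost sum to zero:
m·0.388·(12.8 − 207) + 375·2.36·(12.8 − 3.65) = 0
-75.35 m = -8097.8
m = -8097.8/-75.35 ≈ 107.5 g

m ≈ 107 g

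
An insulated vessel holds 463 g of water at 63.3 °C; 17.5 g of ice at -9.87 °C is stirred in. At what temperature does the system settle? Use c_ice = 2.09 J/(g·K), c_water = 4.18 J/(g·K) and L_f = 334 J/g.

T_f ≈ 57.9 °C

Taking heat into each body as positive, Σ m c ΔT = 0:
ice -9.87→0 °C: 17.5×2.09×9.87 = 361
  fusion: m_ice L_f = 17.5×334 = 5845
  meltwater 0→T: 17.5×4.18×T = 73.15 T
  water: 1935.3(T − 63.3)
2008.5 T = 122507 − 6206 = 116301
T ≈ 57.90 °C (positive, so assuming full melt was valid).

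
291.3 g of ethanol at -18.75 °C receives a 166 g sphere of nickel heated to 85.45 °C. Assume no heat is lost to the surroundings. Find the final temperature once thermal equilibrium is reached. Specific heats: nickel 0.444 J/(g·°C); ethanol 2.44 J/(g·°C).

Heat lost by the nickel equals heat gained by the ethanol:
166×0.444×(85.45 − T) = 291.3×2.44×(T − (-18.75))
73.7(85.45 − T) = 710.77(T − (-18.75))
784.48 T = -7029  ⇒  T ≈ -8.96 °C

T_f ≈ -9.0 °C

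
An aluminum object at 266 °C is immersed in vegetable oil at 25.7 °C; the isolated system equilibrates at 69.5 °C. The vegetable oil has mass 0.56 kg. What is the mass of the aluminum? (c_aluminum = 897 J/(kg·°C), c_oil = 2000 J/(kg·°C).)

Heat lost by the aluminum = heat gained by the oil:
m·897·(266 − 69.5) = 0.56·2000·(69.5 − 25.7)
176260 m = 49056  ⇒  m ≈ 0.2783 kg

m ≈ 0.278 kg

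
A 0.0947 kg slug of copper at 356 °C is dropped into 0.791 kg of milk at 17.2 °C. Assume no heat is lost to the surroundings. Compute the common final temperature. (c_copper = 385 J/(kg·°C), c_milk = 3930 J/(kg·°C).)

Energy conservation, ΣQ = 0:
0.0947*385*(T − 356) + 0.791*3930*(T − 17.2) = 0
36.46(T − 356) + 3108.6(T − 17.2) = 0
3145.1 T = 66448
T = 66448 / 3145.1 = 21.1 °C

T_f ≈ 21.1 °C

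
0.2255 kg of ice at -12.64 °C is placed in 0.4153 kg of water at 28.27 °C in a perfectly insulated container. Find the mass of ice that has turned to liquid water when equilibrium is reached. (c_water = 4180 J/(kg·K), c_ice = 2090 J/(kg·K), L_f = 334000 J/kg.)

m_melted ≈ 0.129 kg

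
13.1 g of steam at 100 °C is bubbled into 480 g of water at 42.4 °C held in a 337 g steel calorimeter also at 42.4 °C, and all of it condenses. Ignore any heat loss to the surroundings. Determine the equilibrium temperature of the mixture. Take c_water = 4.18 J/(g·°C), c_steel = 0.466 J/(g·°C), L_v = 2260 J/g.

Sum of m c ΔT and latent-heat terms is zero:
latent heat released on condensation: 13.1·2260 = 29606; condensate cools 100→T: 13.1·4.18·(T − 100) = 54.76(T − 100); water warms: 480·4.18·(T − 42.4) = 2006.4(T − 42.4); steel cup: 337·0.466·(T − 42.4) = 157.04(T − 42.4)
2218.2 T = 29606 + 5475.8 + 91730 = 126812
T ≈ 57.17 °C (< 100 °C, so full condensation is consistent).

T_f ≈ 57.2 °C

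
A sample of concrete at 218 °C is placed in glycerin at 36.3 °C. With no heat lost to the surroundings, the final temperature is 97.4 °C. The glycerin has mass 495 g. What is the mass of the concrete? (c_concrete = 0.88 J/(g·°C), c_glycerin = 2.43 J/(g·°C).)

m ≈ 693 g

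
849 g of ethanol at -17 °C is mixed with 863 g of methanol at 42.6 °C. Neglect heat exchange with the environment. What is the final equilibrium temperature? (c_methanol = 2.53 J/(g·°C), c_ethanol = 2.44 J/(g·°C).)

T_f = Σ m_i c_i T_i / Σ m_i c_i:
T_f = (2183.4*42.6 + 2071.6*(-17)) / (2183.4 + 2071.6)
    = 57796 / 4254.9 ≈ 13.58 °C

T_f ≈ 13.6 °C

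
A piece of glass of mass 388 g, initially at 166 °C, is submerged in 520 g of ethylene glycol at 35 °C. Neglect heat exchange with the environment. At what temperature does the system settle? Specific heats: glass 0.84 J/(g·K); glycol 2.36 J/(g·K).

T_f = Σ m_i c_i T_i / Σ m_i c_i:
T_f = (325.92*166 + 1227.2*35) / (325.92 + 1227.2)
    = 97055 / 1553.1 ≈ 62.49 °C

T_f ≈ 62.5 °C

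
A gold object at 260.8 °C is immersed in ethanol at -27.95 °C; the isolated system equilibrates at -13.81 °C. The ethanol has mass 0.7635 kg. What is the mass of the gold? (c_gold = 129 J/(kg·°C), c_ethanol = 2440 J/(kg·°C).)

Net heat exchanged in the isolated system is zero:
m×129×(-13.81 − 260.8) + 0.7635×2440×(-13.81 − (-27.95)) = 0
-35425 m = -26342
m = -26342/-35425 ≈ 0.7436 kg

m ≈ 0.744 kg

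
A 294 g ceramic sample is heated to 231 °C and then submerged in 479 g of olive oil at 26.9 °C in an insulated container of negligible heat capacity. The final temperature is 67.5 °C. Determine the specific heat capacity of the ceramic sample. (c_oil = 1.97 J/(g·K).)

c ≈ 0.797 J/(g·K)

Energy conservation, ΣQ = 0:
294×c×(67.5 − 231) + 479×1.97×(67.5 − 26.9) = 0
-48069 c = -38311
c = -38311/-48069 ≈ 0.797 J/(g·K)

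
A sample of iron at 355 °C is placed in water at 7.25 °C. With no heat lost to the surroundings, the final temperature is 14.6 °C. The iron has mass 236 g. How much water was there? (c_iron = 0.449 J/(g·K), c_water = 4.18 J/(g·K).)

Setting the total heat transfer to zero:
236·0.449·(14.6 − 355) + m·4.18·(14.6 − 7.25) = 0
30.72 m = 36070
m = 36070/30.72 ≈ 1174 g

m ≈ 1170 g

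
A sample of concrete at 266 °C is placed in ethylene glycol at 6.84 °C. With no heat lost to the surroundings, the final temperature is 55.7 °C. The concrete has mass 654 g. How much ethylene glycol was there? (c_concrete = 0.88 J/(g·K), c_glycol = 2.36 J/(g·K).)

m ≈ 1050 g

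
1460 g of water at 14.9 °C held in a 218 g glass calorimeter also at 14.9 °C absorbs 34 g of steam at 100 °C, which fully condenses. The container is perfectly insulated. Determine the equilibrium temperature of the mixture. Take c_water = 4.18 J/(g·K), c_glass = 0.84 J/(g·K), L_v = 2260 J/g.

T_f ≈ 28.7 °C

Let T be the final temperature. ΣQ_i = 0:
steam→water at 100 °C releases m L_v = 34·2260 = 76840; condensed water 100 °C→T: 142.12(T − 100); original water: 6102.8(T − 14.9); cup: 183.12(T − 14.9)
6428 T = 76840 + 14212 + 93660 = 184712
T ≈ 28.74 °C — below 100 °C, confirming all the steam condensed.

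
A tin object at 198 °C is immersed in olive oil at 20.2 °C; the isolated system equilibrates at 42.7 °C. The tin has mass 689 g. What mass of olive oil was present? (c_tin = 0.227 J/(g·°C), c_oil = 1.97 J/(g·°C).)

m ≈ 548 g

Taking heat into each body as positive, Σ m c ΔT = 0:
689·0.227·(42.7 − 198) + m·1.97·(42.7 − 20.2) = 0
44.33 m = 24289
m = 24289/44.33 ≈ 548 g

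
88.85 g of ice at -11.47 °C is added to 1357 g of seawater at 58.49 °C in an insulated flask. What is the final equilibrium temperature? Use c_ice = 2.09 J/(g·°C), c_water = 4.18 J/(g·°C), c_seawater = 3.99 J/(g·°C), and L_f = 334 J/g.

T_f ≈ 49.2 °C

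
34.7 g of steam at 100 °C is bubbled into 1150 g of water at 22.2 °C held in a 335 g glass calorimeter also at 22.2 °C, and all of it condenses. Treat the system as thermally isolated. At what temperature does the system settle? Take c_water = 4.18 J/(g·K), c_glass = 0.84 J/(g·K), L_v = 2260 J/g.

T_f ≈ 39.3 °C

Setting the total heat transfer to zero:
condense steam: −34.7·2260 = −78422; condensate cools 100→T: 34.7·4.18·(T − 100) = 145.05(T − 100); water warms: 1150·4.18·(T − 22.2) = 4807(T − 22.2); cup: 281.4(T − 22.2)
5233.4 T = 78422 + 14505 + 112962 = 205889
T ≈ 39.34 °C (< 100 °C, so full condensation is consistent).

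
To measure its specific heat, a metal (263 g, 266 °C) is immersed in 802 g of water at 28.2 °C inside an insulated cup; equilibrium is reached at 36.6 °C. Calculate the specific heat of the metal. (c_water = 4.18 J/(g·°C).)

c ≈ 0.467 J/(g·°C)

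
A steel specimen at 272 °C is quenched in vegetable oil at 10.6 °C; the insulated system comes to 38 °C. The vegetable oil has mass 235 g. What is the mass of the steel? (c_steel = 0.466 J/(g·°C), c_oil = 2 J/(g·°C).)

m ≈ 118 g

Let T be the final temperature. ΣQ_i = 0:
m·0.466·(38 − 272) + 235·2·(38 − 10.6) = 0
-109.04 m = -12878
m = -12878/-109.04 ≈ 118.1 g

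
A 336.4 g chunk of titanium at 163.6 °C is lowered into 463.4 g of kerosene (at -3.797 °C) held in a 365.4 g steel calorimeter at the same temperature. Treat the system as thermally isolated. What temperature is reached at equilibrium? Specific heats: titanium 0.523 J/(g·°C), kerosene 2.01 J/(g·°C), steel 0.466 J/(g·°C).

Net heat exchanged in the isolated system is zero:
336.4×0.523×(T − 163.6) + 463.4×2.01×(T − (-3.797)) + 365.4×0.466×(T − (-3.797)) = 0
175.94(T − 163.6) + 931.43(T − (-3.797)) + 170.28(T − (-3.797)) = 0
1277.6 T = 24600
T = 24600 / 1277.6 = 19.3 °C

T_f ≈ 19.3 °C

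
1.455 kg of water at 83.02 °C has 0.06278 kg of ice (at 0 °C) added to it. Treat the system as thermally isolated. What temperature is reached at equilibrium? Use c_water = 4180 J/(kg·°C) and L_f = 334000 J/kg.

T_f ≈ 76.3 °C

Setting the total heat transfer to zero:
melt ice: 0.06278·334000 = 20969; warm the meltwater: 262.42 T; water cools: 1.455·4180·(T − 83.02) = 6081.9(T − 83.02)
6344.3 T = 504919 − 20969 = 483951
T ≈ 76.28 °C. Since T > 0 °C, the all-ice-melts assumption holds.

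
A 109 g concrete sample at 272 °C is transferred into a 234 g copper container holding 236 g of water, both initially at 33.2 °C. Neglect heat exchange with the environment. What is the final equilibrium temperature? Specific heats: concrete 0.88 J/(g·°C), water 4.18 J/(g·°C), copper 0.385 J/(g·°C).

T_f ≈ 52.7 °C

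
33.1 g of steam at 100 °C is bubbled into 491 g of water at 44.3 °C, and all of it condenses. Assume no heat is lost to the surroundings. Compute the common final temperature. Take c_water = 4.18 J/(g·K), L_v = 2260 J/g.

T_f ≈ 82.0 °C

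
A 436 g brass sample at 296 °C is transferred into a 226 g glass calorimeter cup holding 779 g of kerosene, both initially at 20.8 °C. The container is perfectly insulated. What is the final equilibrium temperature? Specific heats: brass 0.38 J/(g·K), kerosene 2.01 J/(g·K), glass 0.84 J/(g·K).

T_f ≈ 44.5 °C

Let T be the final temperature. ΣQ_i = 0:
436*0.38*(T − 296) + 779*2.01*(T − 20.8) + 226*0.84*(T − 20.8) = 0
(165.68 + 1565.8 + 189.84) T = 165.68*296 + 1565.8*20.8 + 189.84*20.8
T ≈ 44.53 °C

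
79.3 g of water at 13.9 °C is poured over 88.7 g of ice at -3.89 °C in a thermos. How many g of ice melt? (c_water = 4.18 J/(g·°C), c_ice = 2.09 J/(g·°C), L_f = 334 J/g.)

m_melted ≈ 11.6 g

Cooling the water to 0 °C releases 79.3×4.18×13.9 = 4607.5 J.
Warming the ice to 0 °C takes 88.7×2.09×3.89 = 721.14 J, leaving 3886.3 J for melting.
To melt every bit of ice: 88.7×334 = 29626 J.
Since 3886.3 < 29626 J, not all the ice melts; equilibrium is at 0 °C.
m_melted×334 = 3886.3  ⇒  m_melted ≈ 11.64 g.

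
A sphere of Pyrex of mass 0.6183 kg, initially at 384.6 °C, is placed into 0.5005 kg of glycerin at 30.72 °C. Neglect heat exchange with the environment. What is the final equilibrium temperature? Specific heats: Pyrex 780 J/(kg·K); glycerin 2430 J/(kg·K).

Set heat shed by the hot body equal to heat absorbed by the cold body:
0.6183·780·(384.6 − T) = 0.5005·2430·(T − 30.72)
482.27(384.6 − T) = 1216.2(T − 30.72)
1698.5 T = 222845  ⇒  T ≈ 131.20 °C

T_f ≈ 131.2 °C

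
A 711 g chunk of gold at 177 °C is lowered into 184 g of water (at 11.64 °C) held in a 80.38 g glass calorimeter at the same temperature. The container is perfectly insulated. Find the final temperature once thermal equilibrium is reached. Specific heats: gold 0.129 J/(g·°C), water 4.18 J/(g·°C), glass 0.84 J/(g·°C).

T_f ≈ 28.0 °C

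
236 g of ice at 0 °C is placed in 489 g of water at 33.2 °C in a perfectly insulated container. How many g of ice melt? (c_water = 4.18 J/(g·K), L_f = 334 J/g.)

Heat available from the water dropping to 0 °C: 489·4.18·33.2 = 67861 J.
To melt every bit of ice: 236·334 = 78824 J.
67861 J < 78824 J, so only part of the ice melts and the system sits at 0 °C.
m_melted·334 = 67861  ⇒  m_melted ≈ 203.2 g.

m_melted ≈ 203 g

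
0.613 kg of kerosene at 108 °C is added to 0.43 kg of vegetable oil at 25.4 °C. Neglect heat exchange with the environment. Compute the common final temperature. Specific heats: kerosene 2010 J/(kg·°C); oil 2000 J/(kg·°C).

T_f = Σ m_i c_i T_i / Σ m_i c_i:
T_f = (1232.1×108 + 860×25.4) / (1232.1 + 860)
    = 154914 / 2092.1 ≈ 74.05 °C

T_f ≈ 74.0 °C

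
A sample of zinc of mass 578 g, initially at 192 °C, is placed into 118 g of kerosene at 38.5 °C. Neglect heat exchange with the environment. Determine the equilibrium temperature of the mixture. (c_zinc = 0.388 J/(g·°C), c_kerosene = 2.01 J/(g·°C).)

Setting the total heat transfer to zero:
578×0.388×(T − 192) + 118×2.01×(T − 38.5) = 0
(224.26 + 237.18) T = 224.26×192 + 237.18×38.5
T ≈ 113.10 °C

T_f ≈ 113.1 °C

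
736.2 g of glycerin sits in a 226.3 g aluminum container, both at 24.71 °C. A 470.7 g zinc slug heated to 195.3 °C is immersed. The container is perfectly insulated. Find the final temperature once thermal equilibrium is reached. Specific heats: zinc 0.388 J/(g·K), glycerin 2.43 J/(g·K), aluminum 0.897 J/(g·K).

With ΣQ=0 the equilibrium temperature is the m·c-weighted mean:
T_f = (182.63×195.3 + 1789×24.71 + 202.99×24.71) / (182.63 + 1789 + 202.99)
    = 84889 / 2174.6 ≈ 39.04 °C

T_f ≈ 39.0 °C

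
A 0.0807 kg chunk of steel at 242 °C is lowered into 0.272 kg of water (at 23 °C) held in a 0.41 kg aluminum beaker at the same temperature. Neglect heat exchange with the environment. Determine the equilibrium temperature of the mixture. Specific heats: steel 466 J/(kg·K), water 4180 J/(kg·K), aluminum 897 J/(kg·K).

Conservation of energy gives ΣQ = 0:
0.0807·466·(T − 242) + 0.272·4180·(T − 23) + 0.41·897·(T − 23) = 0
37.61(T − 242) + 1137(T − 23) + 367.77(T − 23) = 0
(37.61 + 1137 + 367.77) T = 37.61·242 + 1137·23 + 367.77·23
T ≈ 28.34 °C

T_f ≈ 28.3 °C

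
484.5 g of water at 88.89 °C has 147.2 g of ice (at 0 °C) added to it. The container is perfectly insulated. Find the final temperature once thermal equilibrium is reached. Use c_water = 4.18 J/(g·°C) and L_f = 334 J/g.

T_f ≈ 49.6 °C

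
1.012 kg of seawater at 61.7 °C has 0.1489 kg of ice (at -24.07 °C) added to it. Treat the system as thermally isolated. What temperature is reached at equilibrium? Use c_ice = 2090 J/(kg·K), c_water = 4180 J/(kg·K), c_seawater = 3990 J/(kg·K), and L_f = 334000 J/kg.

T_f ≈ 41.2 °C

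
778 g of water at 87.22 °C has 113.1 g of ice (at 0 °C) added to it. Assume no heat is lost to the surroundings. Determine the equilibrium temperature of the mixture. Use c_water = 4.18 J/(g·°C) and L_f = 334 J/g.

T_f ≈ 66.0 °C

Net heat exchanged in the isolated system is zero:
latent heat to melt: 113.1×334 = 37775
  meltwater 0→T: 113.1×4.18×T = 472.76 T
  water cools: 778×4.18×(T − 87.22) = 3252(T − 87.22)
3724.8 T = 283643 − 37775 = 245868
T ≈ 66.01 °C. Since T > 0 °C, the all-ice-melts assumption holds.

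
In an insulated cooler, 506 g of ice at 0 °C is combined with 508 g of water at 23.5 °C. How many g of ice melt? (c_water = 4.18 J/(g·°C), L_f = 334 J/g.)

Water can give up m c ΔT = 508·4.18·23.5 = 49901 J before reaching 0 °C.
Fully melting the ice requires m_ice L_f = 506·334 = 169004 J.
49901 J < 169004 J, so only part of the ice melts and the system sits at 0 °C.
m_melted·334 = 49901  ⇒  m_melted ≈ 149.4 g.

m_melted ≈ 149 g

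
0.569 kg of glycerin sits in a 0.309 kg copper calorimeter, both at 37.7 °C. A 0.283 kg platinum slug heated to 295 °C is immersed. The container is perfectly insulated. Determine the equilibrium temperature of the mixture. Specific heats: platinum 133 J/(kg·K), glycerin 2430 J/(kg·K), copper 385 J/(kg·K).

Heat gained plus heat lost sum to zero:
0.283*133*(T − 295) + 0.569*2430*(T − 37.7) + 0.309*385*(T − 37.7) = 0
(37.64 + 1382.7 + 118.97) T = 37.64*295 + 1382.7*37.7 + 118.97*37.7
T ≈ 43.99 °C

T_f ≈ 44.0 °C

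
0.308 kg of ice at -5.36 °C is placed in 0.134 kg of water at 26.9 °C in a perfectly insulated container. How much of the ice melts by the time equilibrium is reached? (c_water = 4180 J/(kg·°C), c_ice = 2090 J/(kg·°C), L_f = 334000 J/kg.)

Water can give up m c ΔT = 0.134·4180·26.9 = 15067 J before reaching 0 °C.
Warming the ice to 0 °C takes 0.308·2090·5.36 = 3450.3 J, leaving 11617 J for melting.
Melting all 0.308 kg of ice would need 0.308·334000 = 102872 J.
That's not enough to melt it all — equilibrium is at 0 °C with ice remaining.
Mass melted = 11617/334000 ≈ 0.03478 kg.

m_melted ≈ 0.0348 kg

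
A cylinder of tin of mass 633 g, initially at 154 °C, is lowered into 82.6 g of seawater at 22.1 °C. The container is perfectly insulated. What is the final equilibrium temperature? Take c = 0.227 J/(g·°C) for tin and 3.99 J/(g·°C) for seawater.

T_f ≈ 62.1 °C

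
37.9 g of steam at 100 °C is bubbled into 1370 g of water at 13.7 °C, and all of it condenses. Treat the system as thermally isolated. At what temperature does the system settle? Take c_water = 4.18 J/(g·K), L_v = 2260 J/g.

T_f ≈ 30.6 °C

Energy conservation, ΣQ = 0:
steam→water at 100 °C releases m L_v = 37.9×2260 = 85654
  condensed water 100 °C→T: 158.42(T − 100)
  water warms: 1370×4.18×(T − 13.7) = 5726.6(T − 13.7)
5885 T = 85654 + 15842 + 78454 = 179951
T ≈ 30.58 °C, under the boiling point, so the assumption holds.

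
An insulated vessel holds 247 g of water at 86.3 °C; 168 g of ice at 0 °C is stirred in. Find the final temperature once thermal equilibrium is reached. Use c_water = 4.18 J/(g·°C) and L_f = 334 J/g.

T_f ≈ 19.0 °C

Taking heat into each body as positive, Σ m c ΔT = 0:
fusion: m_ice L_f = 168×334 = 56112; meltwater 0→T: 168×4.18×T = 702.24 T; water: 1032.5(T − 86.3)
1734.7 T = 89101 − 56112 = 32989
T ≈ 19.02 °C. Since T > 0 °C, the all-ice-melts assumption holds.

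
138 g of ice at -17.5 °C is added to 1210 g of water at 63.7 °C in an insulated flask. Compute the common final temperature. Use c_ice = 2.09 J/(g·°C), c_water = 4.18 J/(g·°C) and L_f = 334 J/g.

T_f ≈ 48.1 °C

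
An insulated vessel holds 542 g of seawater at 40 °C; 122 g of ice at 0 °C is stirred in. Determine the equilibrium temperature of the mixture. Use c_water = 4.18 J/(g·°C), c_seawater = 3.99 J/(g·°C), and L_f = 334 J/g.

Heat gained plus heat lost sum to zero:
latent heat to melt: 122×334 = 40748; warm the meltwater: 509.96 T; seawater: 2162.6(T − 40)
2672.5 T = 86503 − 40748 = 45755
T ≈ 17.12 °C (positive, so assuming full melt was valid).

T_f ≈ 17.1 °C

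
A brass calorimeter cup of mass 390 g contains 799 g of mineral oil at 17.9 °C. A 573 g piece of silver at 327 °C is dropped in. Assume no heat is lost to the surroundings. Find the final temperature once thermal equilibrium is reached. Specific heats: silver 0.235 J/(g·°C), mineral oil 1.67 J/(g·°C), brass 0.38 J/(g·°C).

T_f ≈ 43.6 °C

Energy conservation, ΣQ = 0:
573×0.235×(T − 327) + 799×1.67×(T − 17.9) + 390×0.38×(T − 17.9) = 0
134.66(T − 327) + 1334.3(T − 17.9) + 148.2(T − 17.9) = 0
1617.2 T = 70569
T ≈ 43.64 °C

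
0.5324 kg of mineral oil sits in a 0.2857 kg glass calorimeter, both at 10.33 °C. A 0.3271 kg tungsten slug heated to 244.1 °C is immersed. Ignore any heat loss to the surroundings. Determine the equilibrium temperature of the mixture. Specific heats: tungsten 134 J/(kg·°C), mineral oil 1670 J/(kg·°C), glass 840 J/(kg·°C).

T_f ≈ 19.1 °C

Taking heat into each body as positive, Σ m c ΔT = 0:
0.3271×134×(T − 244.1) + 0.5324×1670×(T − 10.33) + 0.2857×840×(T − 10.33) = 0
43.83(T − 244.1) + 889.11(T − 10.33) + 239.99(T − 10.33) = 0
1172.9 T = 22363
T = 22363/1172.9 ≈ 19.07 °C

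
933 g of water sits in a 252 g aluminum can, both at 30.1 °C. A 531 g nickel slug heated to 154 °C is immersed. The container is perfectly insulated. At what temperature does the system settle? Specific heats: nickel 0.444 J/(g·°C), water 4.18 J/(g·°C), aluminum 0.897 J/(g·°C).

Setting the total heat transfer to zero:
531*0.444*(T − 154) + 933*4.18*(T − 30.1) + 252*0.897*(T − 30.1) = 0
235.76(T − 154) + 3899.9(T − 30.1) + 226.04(T − 30.1) = 0
(235.76 + 3899.9 + 226.04) T = 235.76*154 + 3899.9*30.1 + 226.04*30.1
T = 160500/4361.7 ≈ 36.80 °C

T_f ≈ 36.8 °C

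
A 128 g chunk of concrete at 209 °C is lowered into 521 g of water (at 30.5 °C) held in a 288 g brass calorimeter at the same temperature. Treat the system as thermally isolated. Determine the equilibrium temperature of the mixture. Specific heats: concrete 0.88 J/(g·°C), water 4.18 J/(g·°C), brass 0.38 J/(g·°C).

T_f ≈ 38.9 °C

Conservation of energy gives ΣQ = 0:
128*0.88*(T − 209) + 521*4.18*(T − 30.5) + 288*0.38*(T − 30.5) = 0
2399.9 T = 93302
T = 93302/2399.9 ≈ 38.88 °C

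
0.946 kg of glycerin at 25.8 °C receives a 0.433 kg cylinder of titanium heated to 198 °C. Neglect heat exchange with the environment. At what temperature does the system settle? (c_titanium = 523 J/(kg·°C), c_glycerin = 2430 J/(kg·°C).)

T_f ≈ 41.2 °C

Set heat shed by the hot body equal to heat absorbed by the cold body:
0.433·523·(198 − T) = 0.946·2430·(T − 25.8)
226.46(198 − T) = 2298.8(T − 25.8)
2525.2 T = 104147  ⇒  T ≈ 41.24 °C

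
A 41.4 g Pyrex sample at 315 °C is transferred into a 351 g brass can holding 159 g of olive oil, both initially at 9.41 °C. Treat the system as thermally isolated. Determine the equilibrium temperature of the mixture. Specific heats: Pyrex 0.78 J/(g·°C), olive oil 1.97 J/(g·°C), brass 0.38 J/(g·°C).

T_f ≈ 30.0 °C

Conservation of energy gives ΣQ = 0:
41.4*0.78*(T − 315) + 159*1.97*(T − 9.41) + 351*0.38*(T − 9.41) = 0
32.29(T − 315) + 313.23(T − 9.41) + 133.38(T − 9.41) = 0
478.9 T = 14375
T = 14375 / 478.9 = 30 °C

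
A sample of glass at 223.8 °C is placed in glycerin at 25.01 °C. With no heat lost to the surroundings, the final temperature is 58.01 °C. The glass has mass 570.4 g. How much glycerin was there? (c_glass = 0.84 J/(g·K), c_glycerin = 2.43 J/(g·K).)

m ≈ 991 g

|Q_glass| = |Q_glycerin|:
570.4·0.84·(223.8 − 58.01) = m·2.43·(58.01 − 25.01)
80.19 m = 79436  ⇒  m ≈ 990.6 g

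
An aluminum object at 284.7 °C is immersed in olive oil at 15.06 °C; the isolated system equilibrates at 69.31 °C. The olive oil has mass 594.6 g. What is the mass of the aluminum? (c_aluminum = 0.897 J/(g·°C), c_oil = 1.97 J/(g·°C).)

m ≈ 329 g

|Q_aluminum| = |Q_oil|:
m·0.897·(284.7 − 69.31) = 594.6·1.97·(69.31 − 15.06)
193.2 m = 63546  ⇒  m ≈ 328.9 g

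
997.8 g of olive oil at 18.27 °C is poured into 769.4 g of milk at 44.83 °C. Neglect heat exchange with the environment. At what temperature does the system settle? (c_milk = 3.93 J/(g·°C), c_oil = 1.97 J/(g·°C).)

Set heat shed by the hot body equal to heat absorbed by the cold body:
769.4·3.93·(44.83 − T) = 997.8·1.97·(T − 18.27)
3023.7(44.83 − T) = 1965.7(T − 18.27)
4989.4 T = 171467  ⇒  T ≈ 34.37 °C

T_f ≈ 34.4 °C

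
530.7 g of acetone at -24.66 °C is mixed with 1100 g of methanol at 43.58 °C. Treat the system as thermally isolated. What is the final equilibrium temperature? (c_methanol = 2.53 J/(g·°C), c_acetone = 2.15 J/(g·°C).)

T_f ≈ 23.7 °C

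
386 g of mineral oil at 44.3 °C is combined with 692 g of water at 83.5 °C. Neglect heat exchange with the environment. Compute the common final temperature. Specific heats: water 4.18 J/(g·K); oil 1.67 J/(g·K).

T_f ≈ 76.4 °C

Set heat shed by the hot body equal to heat absorbed by the cold body:
692·4.18·(83.5 − T) = 386·1.67·(T − 44.3)
2892.6(83.5 − T) = 644.62(T − 44.3)
3537.2 T = 270085  ⇒  T ≈ 76.36 °C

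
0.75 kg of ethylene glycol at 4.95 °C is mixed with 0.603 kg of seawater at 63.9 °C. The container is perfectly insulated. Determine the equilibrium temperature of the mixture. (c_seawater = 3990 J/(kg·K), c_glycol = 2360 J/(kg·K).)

Set heat shed by the hot body equal to heat absorbed by the cold body:
0.603·3990·(63.9 − T) = 0.75·2360·(T − 4.95)
2406(63.9 − T) = 1770(T − 4.95)
4176 T = 162503  ⇒  T ≈ 38.91 °C

T_f ≈ 38.9 °C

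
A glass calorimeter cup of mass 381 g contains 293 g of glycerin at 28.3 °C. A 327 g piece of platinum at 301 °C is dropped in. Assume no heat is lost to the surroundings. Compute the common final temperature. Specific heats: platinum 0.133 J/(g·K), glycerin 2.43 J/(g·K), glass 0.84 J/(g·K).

T_f ≈ 39.3 °C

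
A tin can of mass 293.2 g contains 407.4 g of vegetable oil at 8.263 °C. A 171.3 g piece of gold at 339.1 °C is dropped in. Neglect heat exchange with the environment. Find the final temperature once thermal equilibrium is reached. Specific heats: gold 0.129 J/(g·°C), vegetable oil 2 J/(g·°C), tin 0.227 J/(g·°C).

T_f ≈ 16.4 °C

Conservation of energy gives ΣQ = 0:
171.3*0.129*(T − 339.1) + 407.4*2*(T − 8.263) + 293.2*0.227*(T − 8.263) = 0
22.1(T − 339.1) + 814.8(T − 8.263) + 66.56(T − 8.263) = 0
(22.1 + 814.8 + 66.56) T = 22.1*339.1 + 814.8*8.263 + 66.56*8.263
T ≈ 16.35 °C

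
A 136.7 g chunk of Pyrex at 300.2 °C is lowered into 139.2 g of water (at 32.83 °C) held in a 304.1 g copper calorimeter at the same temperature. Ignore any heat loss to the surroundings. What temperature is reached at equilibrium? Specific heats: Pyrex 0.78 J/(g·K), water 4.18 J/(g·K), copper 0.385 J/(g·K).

T_f ≈ 68.2 °C

Setting the total heat transfer to zero:
136.7×0.78×(T − 300.2) + 139.2×4.18×(T − 32.83) + 304.1×0.385×(T − 32.83) = 0
106.63(T − 300.2) + 581.86(T − 32.83) + 117.08(T − 32.83) = 0
(106.63 + 581.86 + 117.08) T = 106.63×300.2 + 581.86×32.83 + 117.08×32.83
T = 54955 / 805.56 = 68.2 °C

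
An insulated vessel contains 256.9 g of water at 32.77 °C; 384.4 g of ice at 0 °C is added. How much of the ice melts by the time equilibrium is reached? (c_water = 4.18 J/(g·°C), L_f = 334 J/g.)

Heat available from the water dropping to 0 °C: 256.9×4.18×32.77 = 35190 J.
Fully melting the ice requires m_ice L_f = 384.4×334 = 128390 J.
That's not enough to melt it all — equilibrium is at 0 °C with ice remaining.
Mass melted = 35190/334 ≈ 105.4 g.

m_melted ≈ 105 g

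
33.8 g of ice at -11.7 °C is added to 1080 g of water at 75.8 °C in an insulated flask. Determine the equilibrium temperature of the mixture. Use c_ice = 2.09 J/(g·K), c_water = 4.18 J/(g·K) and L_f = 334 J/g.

Let T be the final temperature. ΣQ_i = 0:
warm ice to 0 °C: 33.8·2.09·(0 − (-11.7)) = 826.51
  fusion: m_ice L_f = 33.8·334 = 11289
  warm the meltwater: 141.28 T
  water cools: 1080·4.18·(T − 75.8) = 4514.4(T − 75.8)
4655.7 T = 342192 − 12116 = 330076
T ≈ 70.90 °C (positive, so assuming full melt was valid).

T_f ≈ 70.9 °C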